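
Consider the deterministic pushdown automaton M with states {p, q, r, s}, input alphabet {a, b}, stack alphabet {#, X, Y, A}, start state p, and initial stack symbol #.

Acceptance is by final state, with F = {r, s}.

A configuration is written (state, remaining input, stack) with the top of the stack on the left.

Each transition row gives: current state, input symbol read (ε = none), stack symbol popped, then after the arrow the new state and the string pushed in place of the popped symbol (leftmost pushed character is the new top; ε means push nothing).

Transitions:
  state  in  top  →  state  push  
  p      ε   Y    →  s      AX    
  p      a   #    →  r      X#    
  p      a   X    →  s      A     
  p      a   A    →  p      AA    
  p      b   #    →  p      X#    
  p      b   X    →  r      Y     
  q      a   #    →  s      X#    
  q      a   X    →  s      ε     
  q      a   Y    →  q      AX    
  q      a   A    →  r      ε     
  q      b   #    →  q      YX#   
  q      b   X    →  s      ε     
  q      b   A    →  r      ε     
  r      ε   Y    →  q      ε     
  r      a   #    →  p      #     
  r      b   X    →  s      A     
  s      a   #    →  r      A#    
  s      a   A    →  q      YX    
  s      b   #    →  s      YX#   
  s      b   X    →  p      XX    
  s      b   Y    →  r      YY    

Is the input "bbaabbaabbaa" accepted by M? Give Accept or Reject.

(p, bbaabbaabbaa, #)
  read b, top #: go to p, push X# → (p, baabbaabbaa, X#)
  read b, top X: go to r, push Y → (r, aabbaabbaa, Y#)
  ε-move, top Y: go to q, push ε → (q, aabbaabbaa, #)
  read a, top #: go to s, push X# → (s, abbaabbaa, X#)
No transition applies at (s, abbaabbaa, X#); input not fully consumed.

Reject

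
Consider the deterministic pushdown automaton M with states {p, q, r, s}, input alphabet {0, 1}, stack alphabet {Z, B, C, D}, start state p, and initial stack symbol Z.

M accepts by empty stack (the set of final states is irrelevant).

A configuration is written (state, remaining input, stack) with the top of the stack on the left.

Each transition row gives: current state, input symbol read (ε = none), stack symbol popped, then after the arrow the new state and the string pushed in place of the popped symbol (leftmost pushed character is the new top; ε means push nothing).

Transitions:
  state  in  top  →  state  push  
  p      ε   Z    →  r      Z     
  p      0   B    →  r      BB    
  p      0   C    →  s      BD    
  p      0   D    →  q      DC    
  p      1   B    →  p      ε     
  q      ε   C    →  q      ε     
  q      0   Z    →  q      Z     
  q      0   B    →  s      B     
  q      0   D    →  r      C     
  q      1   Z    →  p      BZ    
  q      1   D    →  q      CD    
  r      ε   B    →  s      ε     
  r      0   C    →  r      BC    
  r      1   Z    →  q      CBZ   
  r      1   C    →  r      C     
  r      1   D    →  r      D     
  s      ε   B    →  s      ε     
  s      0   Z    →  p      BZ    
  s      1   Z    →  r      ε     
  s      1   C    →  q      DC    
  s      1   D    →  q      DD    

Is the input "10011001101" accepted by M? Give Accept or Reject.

Accept

(p, 10011001101, Z)
  ε-move, top Z: go to r, push Z → (r, 10011001101, Z)
  read 1, top Z: go to q, push CBZ → (q, 0011001101, CBZ)
  ε-move, top C: go to q, push ε → (q, 0011001101, BZ)
  read 0, top B: go to s, push B → (s, 011001101, BZ)
  ε-move, top B: go to s, push ε → (s, 011001101, Z)
  read 0, top Z: go to p, push BZ → (p, 11001101, BZ)
  read 1, top B: go to p, push ε → (p, 1001101, Z)
  ε-move, top Z: go to r, push Z → (r, 1001101, Z)
  read 1, top Z: go to q, push CBZ → (q, 001101, CBZ)
  ε-move, top C: go to q, push ε → (q, 001101, BZ)
  read 0, top B: go to s, push B → (s, 01101, BZ)
  ε-move, top B: go to s, push ε → (s, 01101, Z)
  read 0, top Z: go to p, push BZ → (p, 1101, BZ)
  read 1, top B: go to p, push ε → (p, 101, Z)
  ε-move, top Z: go to r, push Z → (r, 101, Z)
  read 1, top Z: go to q, push CBZ → (q, 01, CBZ)
  ε-move, top C: go to q, push ε → (q, 01, BZ)
  read 0, top B: go to s, push B → (s, 1, BZ)
  ε-move, top B: go to s, push ε → (s, 1, Z)
  read 1, top Z: go to r, push ε → (r, ε, ε)
All input consumed and the stack is empty.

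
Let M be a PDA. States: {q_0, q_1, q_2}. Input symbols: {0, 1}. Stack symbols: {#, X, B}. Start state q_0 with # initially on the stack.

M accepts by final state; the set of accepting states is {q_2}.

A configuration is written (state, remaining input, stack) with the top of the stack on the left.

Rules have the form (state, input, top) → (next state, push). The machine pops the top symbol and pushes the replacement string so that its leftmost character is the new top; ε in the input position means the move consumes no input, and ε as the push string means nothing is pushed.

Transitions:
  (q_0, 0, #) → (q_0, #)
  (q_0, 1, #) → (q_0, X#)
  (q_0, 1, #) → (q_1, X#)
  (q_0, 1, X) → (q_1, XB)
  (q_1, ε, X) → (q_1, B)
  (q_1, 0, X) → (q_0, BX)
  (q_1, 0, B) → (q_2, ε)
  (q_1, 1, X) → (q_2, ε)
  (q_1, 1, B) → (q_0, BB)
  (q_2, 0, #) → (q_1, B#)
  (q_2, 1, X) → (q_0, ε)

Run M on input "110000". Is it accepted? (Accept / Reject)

One accepting computation: (q_0, 110000, #) ⊢ (q_1, 10000, X#) ⊢ (q_2, 0000, #) ⊢ (q_1, 000, B#) ⊢ (q_2, 00, #) ⊢ (q_1, 0, B#) ⊢ (q_2, ε, #)
All input consumed and state q_2 ∈ F.

Accept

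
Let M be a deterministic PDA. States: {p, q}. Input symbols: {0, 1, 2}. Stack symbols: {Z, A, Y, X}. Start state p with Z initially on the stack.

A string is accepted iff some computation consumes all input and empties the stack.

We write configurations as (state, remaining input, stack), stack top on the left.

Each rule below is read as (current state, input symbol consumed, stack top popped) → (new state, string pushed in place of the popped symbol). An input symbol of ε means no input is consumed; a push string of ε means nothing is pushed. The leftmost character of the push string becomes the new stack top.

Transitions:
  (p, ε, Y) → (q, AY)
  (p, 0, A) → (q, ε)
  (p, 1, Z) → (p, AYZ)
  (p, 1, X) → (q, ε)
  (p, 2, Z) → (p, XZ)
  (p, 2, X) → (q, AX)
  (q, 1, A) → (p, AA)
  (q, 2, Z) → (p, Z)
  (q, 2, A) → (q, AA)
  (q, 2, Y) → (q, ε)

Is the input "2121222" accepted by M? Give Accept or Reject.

(p, 2121222, Z)
  read 2, top Z: go to p, push XZ → (p, 121222, XZ)
  read 1, top X: go to q, push ε → (q, 21222, Z)
  read 2, top Z: go to p, push Z → (p, 1222, Z)
  read 1, top Z: go to p, push AYZ → (p, 222, AYZ)
No transition applies at (p, 222, AYZ); input not fully consumed.

Reject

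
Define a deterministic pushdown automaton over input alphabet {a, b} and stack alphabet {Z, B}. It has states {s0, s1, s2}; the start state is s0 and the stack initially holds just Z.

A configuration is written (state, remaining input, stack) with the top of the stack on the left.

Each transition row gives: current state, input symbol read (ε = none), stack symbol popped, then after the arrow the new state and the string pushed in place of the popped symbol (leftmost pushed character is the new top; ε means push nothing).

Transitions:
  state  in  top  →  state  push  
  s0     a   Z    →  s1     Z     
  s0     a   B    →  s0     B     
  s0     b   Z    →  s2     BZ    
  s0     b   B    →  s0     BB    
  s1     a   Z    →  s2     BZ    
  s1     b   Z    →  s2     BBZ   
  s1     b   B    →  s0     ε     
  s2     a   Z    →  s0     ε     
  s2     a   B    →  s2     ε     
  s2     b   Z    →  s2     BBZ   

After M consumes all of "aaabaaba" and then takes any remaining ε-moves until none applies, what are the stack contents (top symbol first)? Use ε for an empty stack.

BZ

(s0, aaabaaba, Z)
  read a, top Z: go to s1, push Z → (s1, aabaaba, Z)
  read a, top Z: go to s2, push BZ → (s2, abaaba, BZ)
  read a, top B: go to s2, push ε → (s2, baaba, Z)
  read b, top Z: go to s2, push BBZ → (s2, aaba, BBZ)
  read a, top B: go to s2, push ε → (s2, aba, BZ)
  read a, top B: go to s2, push ε → (s2, ba, Z)
  read b, top Z: go to s2, push BBZ → (s2, a, BBZ)
  read a, top B: go to s2, push ε → (s2, ε, BZ)
All input consumed in state s2 with stack BZ.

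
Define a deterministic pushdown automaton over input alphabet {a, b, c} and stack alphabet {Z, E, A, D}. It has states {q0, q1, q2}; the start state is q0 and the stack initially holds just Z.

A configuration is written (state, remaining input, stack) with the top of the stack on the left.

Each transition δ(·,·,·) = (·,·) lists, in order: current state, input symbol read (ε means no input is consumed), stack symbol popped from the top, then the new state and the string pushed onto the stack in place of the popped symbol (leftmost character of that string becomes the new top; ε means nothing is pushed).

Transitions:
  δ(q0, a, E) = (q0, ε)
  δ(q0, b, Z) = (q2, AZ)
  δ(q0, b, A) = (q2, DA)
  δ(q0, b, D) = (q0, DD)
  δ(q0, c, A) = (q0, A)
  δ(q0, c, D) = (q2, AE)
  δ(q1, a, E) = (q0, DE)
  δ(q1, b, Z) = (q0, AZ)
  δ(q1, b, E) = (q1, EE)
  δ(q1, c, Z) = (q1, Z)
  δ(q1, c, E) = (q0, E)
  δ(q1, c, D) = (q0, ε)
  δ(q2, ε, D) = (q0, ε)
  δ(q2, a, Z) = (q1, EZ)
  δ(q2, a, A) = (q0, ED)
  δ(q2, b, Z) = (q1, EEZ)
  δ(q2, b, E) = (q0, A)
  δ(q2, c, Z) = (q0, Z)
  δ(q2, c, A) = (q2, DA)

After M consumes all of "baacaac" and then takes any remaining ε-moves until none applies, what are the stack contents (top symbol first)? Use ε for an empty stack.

(q0, baacaac, Z)
  read b, top Z: go to q2, push AZ → (q2, aacaac, AZ)
  read a, top A: go to q0, push ED → (q0, acaac, EDZ)
  read a, top E: go to q0, push ε → (q0, caac, DZ)
  read c, top D: go to q2, push AE → (q2, aac, AEZ)
  read a, top A: go to q0, push ED → (q0, ac, EDEZ)
  read a, top E: go to q0, push ε → (q0, c, DEZ)
  read c, top D: go to q2, push AE → (q2, ε, AEEZ)
All input consumed in state q2 with stack AEEZ.

AEEZ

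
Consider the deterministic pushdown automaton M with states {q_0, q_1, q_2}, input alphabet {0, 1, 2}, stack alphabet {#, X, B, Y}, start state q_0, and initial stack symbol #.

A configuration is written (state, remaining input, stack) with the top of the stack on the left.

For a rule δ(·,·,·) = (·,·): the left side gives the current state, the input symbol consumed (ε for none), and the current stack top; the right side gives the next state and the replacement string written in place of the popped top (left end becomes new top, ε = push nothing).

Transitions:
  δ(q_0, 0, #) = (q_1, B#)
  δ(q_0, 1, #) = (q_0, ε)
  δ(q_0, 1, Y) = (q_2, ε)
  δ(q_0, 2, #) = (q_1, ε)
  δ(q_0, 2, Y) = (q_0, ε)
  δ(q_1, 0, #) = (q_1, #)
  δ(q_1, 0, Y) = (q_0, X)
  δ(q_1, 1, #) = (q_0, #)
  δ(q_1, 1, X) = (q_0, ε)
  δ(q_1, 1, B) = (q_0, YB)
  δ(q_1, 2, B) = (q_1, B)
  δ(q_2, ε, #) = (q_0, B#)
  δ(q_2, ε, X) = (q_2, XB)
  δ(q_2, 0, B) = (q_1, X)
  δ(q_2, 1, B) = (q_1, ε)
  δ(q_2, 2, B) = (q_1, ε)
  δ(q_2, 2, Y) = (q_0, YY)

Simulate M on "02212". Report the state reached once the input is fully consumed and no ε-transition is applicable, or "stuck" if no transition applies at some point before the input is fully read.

(q_0, 02212, #) ⊢ (q_1, 2212, B#) ⊢ (q_1, 212, B#) ⊢ (q_1, 12, B#) ⊢ (q_0, 2, YB#) ⊢ (q_0, ε, B#)
All input consumed; M is in state q_0.

q_0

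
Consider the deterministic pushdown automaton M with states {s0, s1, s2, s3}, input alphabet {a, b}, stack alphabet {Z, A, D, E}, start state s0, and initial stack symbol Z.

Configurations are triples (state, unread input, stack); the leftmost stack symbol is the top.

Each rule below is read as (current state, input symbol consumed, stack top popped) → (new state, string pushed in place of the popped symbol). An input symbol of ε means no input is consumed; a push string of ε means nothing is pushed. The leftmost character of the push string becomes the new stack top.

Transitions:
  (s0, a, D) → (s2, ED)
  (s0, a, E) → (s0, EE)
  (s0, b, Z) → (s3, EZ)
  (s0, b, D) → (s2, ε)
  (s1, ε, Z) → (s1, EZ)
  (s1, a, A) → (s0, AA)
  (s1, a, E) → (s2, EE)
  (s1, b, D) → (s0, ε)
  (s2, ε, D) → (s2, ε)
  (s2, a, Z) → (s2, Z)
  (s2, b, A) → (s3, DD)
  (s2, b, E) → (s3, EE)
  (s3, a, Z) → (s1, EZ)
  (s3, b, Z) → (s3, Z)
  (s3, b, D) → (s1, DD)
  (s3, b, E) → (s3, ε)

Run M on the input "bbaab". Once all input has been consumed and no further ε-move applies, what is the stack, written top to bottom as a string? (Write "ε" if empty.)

(s0, bbaab, Z)
  read b, top Z: go to s3, push EZ → (s3, baab, EZ)
  read b, top E: go to s3, push ε → (s3, aab, Z)
  read a, top Z: go to s1, push EZ → (s1, ab, EZ)
  read a, top E: go to s2, push EE → (s2, b, EEZ)
  read b, top E: go to s3, push EE → (s3, ε, EEEZ)
All input consumed in state s3 with stack EEEZ.

EEEZ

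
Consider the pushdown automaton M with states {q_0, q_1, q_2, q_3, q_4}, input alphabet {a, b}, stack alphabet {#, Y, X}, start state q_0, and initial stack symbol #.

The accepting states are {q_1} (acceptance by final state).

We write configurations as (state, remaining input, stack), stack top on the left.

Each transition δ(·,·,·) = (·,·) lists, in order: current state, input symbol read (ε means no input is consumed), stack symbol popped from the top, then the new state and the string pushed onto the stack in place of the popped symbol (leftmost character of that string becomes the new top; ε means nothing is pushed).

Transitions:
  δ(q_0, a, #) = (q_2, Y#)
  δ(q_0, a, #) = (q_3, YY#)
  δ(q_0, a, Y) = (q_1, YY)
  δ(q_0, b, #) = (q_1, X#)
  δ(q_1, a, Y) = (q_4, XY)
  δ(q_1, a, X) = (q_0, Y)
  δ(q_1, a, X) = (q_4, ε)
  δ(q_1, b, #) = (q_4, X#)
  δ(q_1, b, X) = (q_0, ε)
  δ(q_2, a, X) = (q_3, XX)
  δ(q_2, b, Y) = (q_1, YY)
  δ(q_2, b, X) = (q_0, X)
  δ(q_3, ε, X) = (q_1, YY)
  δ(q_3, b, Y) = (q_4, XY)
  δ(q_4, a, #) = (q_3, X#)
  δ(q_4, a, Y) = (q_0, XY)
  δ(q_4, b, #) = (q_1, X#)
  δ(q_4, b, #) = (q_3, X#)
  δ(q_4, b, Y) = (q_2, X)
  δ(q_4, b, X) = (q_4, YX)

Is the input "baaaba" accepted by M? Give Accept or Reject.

No computation consumes all input and reaches a final state.

Reject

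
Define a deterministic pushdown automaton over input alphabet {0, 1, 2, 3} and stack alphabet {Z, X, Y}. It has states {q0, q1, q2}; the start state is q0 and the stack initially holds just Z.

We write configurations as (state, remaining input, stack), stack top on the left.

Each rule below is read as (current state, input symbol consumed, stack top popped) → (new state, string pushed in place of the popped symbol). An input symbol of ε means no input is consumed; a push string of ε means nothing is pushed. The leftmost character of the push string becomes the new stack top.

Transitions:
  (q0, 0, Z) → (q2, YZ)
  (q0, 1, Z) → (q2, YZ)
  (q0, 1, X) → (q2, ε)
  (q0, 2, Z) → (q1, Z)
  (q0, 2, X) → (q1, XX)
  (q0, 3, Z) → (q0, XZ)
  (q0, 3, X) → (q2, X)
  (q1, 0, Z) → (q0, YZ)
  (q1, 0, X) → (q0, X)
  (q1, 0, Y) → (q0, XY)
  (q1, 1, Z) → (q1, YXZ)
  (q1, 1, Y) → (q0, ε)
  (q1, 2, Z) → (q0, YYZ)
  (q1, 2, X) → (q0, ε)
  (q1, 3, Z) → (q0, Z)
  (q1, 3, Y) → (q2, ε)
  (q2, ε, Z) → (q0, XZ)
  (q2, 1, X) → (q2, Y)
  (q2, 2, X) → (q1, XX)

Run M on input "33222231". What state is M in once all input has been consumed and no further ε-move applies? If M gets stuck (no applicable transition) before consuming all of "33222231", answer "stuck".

(q0, 33222231, Z)
  read 3, top Z: go to q0, push XZ → (q0, 3222231, XZ)
  read 3, top X: go to q2, push X → (q2, 222231, XZ)
  read 2, top X: go to q1, push XX → (q1, 22231, XXZ)
  read 2, top X: go to q0, push ε → (q0, 2231, XZ)
  read 2, top X: go to q1, push XX → (q1, 231, XXZ)
  read 2, top X: go to q0, push ε → (q0, 31, XZ)
  read 3, top X: go to q2, push X → (q2, 1, XZ)
  read 1, top X: go to q2, push Y → (q2, ε, YZ)
All input consumed; M is in state q2.

q2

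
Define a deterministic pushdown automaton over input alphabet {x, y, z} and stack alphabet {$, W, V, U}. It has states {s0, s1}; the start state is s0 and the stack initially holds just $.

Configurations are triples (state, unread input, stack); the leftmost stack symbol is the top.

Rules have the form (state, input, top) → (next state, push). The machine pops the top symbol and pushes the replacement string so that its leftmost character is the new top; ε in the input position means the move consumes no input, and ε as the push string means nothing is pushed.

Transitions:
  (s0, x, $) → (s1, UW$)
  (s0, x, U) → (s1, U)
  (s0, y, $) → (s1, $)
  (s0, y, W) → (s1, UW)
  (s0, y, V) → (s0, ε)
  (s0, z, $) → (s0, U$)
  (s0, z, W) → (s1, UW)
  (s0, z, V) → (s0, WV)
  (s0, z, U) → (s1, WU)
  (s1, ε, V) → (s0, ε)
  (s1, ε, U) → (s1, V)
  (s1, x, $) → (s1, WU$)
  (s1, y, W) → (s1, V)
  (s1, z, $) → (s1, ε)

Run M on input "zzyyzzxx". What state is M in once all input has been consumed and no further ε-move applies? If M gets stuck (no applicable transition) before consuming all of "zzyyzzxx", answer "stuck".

(s0, zzyyzzxx, $)
  read z, top $: go to s0, push U$ → (s0, zyyzzxx, U$)
  read z, top U: go to s1, push WU → (s1, yyzzxx, WU$)
  read y, top W: go to s1, push V → (s1, yzzxx, VU$)
  ε-move, top V: go to s0, push ε → (s0, yzzxx, U$)
No transition for (s0, y, top U); M blocks with input yzzxx remaining.

stuck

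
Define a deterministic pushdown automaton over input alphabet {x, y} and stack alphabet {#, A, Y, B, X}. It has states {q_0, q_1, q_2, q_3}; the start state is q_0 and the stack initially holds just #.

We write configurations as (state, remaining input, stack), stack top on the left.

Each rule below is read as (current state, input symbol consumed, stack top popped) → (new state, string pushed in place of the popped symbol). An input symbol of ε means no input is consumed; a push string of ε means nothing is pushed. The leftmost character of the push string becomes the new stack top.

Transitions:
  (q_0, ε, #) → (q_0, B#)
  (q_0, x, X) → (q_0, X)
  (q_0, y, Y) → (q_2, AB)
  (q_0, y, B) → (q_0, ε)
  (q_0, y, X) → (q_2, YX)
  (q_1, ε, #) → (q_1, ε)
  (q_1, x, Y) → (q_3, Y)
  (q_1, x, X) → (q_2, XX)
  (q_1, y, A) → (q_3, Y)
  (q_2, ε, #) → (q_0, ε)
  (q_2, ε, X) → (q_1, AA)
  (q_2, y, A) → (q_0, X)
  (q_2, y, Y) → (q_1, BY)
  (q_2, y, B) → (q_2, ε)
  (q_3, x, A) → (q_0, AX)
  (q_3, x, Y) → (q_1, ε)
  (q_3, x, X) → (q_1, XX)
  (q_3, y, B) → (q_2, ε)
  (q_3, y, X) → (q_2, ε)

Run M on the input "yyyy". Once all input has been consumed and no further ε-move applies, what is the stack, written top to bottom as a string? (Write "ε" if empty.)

(q_0, yyyy, #)
  ε-move, top #: go to q_0, push B# → (q_0, yyyy, B#)
  read y, top B: go to q_0, push ε → (q_0, yyy, #)
  ε-move, top #: go to q_0, push B# → (q_0, yyy, B#)
  read y, top B: go to q_0, push ε → (q_0, yy, #)
  ε-move, top #: go to q_0, push B# → (q_0, yy, B#)
  read y, top B: go to q_0, push ε → (q_0, y, #)
  ε-move, top #: go to q_0, push B# → (q_0, y, B#)
  read y, top B: go to q_0, push ε → (q_0, ε, #)
  ε-move, top #: go to q_0, push B# → (q_0, ε, B#)
All input consumed in state q_0 with stack B#.

B#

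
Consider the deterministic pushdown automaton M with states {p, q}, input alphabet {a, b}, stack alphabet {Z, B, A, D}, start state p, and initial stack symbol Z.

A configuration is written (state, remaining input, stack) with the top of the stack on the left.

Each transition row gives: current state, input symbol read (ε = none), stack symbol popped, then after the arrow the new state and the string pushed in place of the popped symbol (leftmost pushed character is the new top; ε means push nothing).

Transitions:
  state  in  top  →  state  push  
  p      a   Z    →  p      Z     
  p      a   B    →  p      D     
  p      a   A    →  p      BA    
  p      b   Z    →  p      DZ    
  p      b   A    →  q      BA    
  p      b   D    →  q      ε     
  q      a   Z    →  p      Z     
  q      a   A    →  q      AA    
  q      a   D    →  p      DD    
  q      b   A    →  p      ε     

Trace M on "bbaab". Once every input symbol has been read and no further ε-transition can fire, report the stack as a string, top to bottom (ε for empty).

DZ

(p, bbaab, Z) ⊢ (p, baab, DZ) ⊢ (q, aab, Z) ⊢ (p, ab, Z) ⊢ (p, b, Z) ⊢ (p, ε, DZ)
All input consumed in state p with stack DZ.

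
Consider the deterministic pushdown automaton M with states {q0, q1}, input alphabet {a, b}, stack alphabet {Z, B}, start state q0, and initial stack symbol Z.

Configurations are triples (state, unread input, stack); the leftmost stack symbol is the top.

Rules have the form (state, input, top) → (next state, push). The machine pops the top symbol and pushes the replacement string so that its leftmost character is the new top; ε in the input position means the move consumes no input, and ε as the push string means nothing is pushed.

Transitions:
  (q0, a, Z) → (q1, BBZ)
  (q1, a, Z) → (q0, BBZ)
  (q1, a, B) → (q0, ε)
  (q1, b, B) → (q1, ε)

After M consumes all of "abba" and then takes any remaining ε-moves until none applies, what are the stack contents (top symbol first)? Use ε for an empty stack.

BBZ

(q0, abba, Z)
  read a, top Z: go to q1, push BBZ → (q1, bba, BBZ)
  read b, top B: go to q1, push ε → (q1, ba, BZ)
  read b, top B: go to q1, push ε → (q1, a, Z)
  read a, top Z: go to q0, push BBZ → (q0, ε, BBZ)
All input consumed in state q0 with stack BBZ.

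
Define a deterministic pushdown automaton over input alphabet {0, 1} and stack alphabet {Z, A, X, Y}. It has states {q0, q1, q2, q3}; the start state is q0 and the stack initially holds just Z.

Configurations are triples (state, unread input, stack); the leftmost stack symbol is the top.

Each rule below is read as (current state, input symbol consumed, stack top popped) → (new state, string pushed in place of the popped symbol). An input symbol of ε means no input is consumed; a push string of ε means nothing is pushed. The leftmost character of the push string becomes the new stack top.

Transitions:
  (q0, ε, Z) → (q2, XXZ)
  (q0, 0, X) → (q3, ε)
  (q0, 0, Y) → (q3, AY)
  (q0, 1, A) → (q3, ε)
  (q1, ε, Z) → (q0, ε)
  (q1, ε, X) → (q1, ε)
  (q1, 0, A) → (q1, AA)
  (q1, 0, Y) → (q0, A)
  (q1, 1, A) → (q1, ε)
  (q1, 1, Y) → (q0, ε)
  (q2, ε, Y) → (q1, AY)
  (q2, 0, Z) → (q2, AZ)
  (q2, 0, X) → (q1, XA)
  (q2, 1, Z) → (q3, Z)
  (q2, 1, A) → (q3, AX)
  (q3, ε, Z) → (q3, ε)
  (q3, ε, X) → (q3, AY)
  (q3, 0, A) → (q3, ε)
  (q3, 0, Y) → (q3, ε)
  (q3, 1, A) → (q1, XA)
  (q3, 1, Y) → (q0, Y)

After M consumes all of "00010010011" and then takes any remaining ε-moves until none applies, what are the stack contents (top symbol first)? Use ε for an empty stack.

(q0, 00010010011, Z)
  ε-move, top Z: go to q2, push XXZ → (q2, 00010010011, XXZ)
  read 0, top X: go to q1, push XA → (q1, 0010010011, XAXZ)
  ε-move, top X: go to q1, push ε → (q1, 0010010011, AXZ)
  read 0, top A: go to q1, push AA → (q1, 010010011, AAXZ)
  read 0, top A: go to q1, push AA → (q1, 10010011, AAAXZ)
  read 1, top A: go to q1, push ε → (q1, 0010011, AAXZ)
  read 0, top A: go to q1, push AA → (q1, 010011, AAAXZ)
  read 0, top A: go to q1, push AA → (q1, 10011, AAAAXZ)
  read 1, top A: go to q1, push ε → (q1, 0011, AAAXZ)
  read 0, top A: go to q1, push AA → (q1, 011, AAAAXZ)
  read 0, top A: go to q1, push AA → (q1, 11, AAAAAXZ)
  read 1, top A: go to q1, push ε → (q1, 1, AAAAXZ)
  read 1, top A: go to q1, push ε → (q1, ε, AAAXZ)
All input consumed in state q1 with stack AAAXZ.

AAAXZ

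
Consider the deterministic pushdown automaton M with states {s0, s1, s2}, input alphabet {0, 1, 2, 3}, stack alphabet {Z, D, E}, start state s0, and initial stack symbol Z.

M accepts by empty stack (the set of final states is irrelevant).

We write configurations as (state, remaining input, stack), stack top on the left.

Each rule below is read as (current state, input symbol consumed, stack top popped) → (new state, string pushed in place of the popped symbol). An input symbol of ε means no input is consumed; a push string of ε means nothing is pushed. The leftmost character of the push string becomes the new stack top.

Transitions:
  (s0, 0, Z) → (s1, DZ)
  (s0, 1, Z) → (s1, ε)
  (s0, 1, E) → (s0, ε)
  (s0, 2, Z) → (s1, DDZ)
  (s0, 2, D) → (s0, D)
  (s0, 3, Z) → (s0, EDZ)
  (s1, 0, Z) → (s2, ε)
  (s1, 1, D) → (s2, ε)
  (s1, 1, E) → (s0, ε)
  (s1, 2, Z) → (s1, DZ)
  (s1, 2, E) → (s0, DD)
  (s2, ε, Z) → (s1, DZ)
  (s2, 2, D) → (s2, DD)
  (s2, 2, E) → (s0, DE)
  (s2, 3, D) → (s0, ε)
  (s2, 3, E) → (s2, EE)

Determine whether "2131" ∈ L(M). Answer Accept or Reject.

(s0, 2131, Z)
  read 2, top Z: go to s1, push DDZ → (s1, 131, DDZ)
  read 1, top D: go to s2, push ε → (s2, 31, DZ)
  read 3, top D: go to s0, push ε → (s0, 1, Z)
  read 1, top Z: go to s1, push ε → (s1, ε, ε)
All input consumed and the stack is empty.

Accept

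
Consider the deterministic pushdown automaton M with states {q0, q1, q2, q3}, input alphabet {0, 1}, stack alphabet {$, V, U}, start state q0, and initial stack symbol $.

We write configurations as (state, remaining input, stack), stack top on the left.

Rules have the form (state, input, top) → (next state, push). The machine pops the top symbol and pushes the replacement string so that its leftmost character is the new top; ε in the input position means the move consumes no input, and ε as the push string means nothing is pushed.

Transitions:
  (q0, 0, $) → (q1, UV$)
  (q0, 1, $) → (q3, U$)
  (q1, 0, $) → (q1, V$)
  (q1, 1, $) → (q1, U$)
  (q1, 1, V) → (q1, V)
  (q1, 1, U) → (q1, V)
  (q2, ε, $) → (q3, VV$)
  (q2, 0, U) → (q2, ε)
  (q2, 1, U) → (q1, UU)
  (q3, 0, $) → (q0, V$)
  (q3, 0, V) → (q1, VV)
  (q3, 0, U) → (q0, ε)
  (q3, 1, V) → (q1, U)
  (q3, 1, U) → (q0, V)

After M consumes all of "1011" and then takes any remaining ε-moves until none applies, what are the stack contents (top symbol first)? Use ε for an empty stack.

(q0, 1011, $)
  read 1, top $: go to q3, push U$ → (q3, 011, U$)
  read 0, top U: go to q0, push ε → (q0, 11, $)
  read 1, top $: go to q3, push U$ → (q3, 1, U$)
  read 1, top U: go to q0, push V → (q0, ε, V$)
All input consumed in state q0 with stack V$.

V$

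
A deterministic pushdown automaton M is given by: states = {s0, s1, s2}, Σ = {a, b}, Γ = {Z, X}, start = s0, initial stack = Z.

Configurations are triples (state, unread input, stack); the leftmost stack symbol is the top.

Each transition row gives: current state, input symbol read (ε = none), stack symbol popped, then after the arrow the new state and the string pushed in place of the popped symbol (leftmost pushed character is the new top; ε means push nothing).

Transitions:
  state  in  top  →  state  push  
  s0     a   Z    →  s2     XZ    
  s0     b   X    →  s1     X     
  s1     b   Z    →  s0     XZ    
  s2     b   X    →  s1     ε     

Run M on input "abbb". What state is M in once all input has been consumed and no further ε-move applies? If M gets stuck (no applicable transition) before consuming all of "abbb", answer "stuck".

(s0, abbb, Z)
  read a, top Z: go to s2, push XZ → (s2, bbb, XZ)
  read b, top X: go to s1, push ε → (s1, bb, Z)
  read b, top Z: go to s0, push XZ → (s0, b, XZ)
  read b, top X: go to s1, push X → (s1, ε, XZ)
All input consumed; M is in state s1.

s1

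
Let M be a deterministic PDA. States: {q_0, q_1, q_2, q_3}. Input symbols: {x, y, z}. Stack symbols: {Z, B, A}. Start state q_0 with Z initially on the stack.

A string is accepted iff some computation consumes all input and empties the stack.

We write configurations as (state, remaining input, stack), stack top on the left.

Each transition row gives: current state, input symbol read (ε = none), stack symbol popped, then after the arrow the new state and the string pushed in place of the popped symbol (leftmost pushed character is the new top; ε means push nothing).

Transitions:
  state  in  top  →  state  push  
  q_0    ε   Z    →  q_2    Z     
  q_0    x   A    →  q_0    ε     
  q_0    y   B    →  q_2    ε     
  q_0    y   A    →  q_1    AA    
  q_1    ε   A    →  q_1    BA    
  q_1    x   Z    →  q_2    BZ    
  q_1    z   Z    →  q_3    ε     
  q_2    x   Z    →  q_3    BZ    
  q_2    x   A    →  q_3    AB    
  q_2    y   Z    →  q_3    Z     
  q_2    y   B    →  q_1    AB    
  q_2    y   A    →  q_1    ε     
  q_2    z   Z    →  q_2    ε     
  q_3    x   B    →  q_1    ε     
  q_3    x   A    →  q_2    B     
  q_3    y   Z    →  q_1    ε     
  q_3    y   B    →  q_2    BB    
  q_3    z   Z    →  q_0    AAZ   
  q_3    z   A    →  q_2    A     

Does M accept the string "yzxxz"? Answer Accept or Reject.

(q_0, yzxxz, Z)
  ε-move, top Z: go to q_2, push Z → (q_2, yzxxz, Z)
  read y, top Z: go to q_3, push Z → (q_3, zxxz, Z)
  read z, top Z: go to q_0, push AAZ → (q_0, xxz, AAZ)
  read x, top A: go to q_0, push ε → (q_0, xz, AZ)
  read x, top A: go to q_0, push ε → (q_0, z, Z)
  ε-move, top Z: go to q_2, push Z → (q_2, z, Z)
  read z, top Z: go to q_2, push ε → (q_2, ε, ε)
All input consumed and the stack is empty.

Accept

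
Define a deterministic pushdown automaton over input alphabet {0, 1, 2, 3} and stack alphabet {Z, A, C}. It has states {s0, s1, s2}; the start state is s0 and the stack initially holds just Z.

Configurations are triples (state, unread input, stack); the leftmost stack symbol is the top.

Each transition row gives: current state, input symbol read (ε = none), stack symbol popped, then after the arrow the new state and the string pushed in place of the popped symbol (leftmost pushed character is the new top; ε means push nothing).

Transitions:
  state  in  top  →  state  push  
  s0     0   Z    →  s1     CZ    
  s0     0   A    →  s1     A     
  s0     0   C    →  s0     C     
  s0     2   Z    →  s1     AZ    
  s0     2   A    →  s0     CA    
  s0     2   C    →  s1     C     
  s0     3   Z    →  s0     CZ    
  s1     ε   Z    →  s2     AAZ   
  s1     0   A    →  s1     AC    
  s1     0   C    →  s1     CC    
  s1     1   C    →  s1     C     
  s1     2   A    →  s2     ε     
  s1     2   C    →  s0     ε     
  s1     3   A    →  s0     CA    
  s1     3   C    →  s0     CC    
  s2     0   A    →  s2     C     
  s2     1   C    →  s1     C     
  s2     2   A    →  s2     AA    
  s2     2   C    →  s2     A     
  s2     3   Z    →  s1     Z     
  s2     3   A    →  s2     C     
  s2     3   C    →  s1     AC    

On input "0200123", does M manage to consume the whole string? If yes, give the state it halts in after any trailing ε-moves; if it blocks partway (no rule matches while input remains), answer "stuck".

(s0, 0200123, Z)
  read 0, top Z: go to s1, push CZ → (s1, 200123, CZ)
  read 2, top C: go to s0, push ε → (s0, 00123, Z)
  read 0, top Z: go to s1, push CZ → (s1, 0123, CZ)
  read 0, top C: go to s1, push CC → (s1, 123, CCZ)
  read 1, top C: go to s1, push C → (s1, 23, CCZ)
  read 2, top C: go to s0, push ε → (s0, 3, CZ)
No transition for (s0, 3, top C); M blocks with input 3 remaining.

stuck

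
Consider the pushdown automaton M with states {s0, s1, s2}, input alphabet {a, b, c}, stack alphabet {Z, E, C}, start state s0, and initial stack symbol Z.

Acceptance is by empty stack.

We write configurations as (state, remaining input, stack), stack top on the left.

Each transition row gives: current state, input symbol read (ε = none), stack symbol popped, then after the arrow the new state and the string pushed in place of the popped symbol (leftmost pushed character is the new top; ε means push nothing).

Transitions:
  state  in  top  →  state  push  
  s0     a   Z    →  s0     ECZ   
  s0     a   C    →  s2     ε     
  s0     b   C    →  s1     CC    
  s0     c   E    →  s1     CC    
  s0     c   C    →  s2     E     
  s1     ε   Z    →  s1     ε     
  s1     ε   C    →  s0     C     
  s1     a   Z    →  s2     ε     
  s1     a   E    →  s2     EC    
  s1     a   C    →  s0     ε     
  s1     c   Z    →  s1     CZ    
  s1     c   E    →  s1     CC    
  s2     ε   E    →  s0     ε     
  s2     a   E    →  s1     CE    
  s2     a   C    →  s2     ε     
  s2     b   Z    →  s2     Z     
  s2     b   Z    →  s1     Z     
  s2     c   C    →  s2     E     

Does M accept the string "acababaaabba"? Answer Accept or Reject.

One accepting computation: (s0, acababaaabba, Z) ⊢ (s0, cababaaabba, ECZ) ⊢ (s1, ababaaabba, CCCZ) ⊢ (s0, babaaabba, CCZ) ⊢ (s1, abaaabba, CCCZ) ⊢ (s0, baaabba, CCZ) ⊢ (s1, aaabba, CCCZ) ⊢ (s0, aabba, CCZ) ⊢ (s2, abba, CZ) ⊢ (s2, bba, Z) ⊢ (s2, ba, Z) ⊢ (s1, a, Z) ⊢ (s2, ε, ε)
All input consumed and the stack is empty.

Accept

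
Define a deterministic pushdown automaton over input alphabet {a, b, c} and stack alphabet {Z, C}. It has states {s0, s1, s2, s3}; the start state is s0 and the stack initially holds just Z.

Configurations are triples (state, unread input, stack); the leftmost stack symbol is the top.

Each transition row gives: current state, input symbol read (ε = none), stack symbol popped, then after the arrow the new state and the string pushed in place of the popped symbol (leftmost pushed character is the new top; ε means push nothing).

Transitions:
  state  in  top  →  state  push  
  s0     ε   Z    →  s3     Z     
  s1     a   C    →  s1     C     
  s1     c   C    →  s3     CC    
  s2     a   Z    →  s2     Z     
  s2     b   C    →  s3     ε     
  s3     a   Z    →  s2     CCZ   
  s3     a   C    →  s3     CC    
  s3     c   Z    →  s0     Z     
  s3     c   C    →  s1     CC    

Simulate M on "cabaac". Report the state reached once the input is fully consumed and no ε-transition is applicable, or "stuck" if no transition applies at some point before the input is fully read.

s1

(s0, cabaac, Z)
  ε-move, top Z: go to s3, push Z → (s3, cabaac, Z)
  read c, top Z: go to s0, push Z → (s0, abaac, Z)
  ε-move, top Z: go to s3, push Z → (s3, abaac, Z)
  read a, top Z: go to s2, push CCZ → (s2, baac, CCZ)
  read b, top C: go to s3, push ε → (s3, aac, CZ)
  read a, top C: go to s3, push CC → (s3, ac, CCZ)
  read a, top C: go to s3, push CC → (s3, c, CCCZ)
  read c, top C: go to s1, push CC → (s1, ε, CCCCZ)
All input consumed; M is in state s1.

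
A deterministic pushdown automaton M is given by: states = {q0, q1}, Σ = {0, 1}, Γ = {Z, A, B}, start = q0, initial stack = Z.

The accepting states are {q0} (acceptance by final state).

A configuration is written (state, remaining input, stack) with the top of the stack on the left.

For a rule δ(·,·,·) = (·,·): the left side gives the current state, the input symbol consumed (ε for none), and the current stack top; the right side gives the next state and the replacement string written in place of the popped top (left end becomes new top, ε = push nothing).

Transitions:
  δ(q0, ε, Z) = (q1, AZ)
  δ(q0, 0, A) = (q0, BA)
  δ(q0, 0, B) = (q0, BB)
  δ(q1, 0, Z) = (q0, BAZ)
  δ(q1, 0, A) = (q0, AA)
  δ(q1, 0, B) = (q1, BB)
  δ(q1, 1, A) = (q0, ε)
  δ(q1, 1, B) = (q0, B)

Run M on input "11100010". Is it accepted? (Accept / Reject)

Reject

(q0, 11100010, Z) ⊢ (q1, 11100010, AZ) ⊢ (q0, 1100010, Z) ⊢ (q1, 1100010, AZ) ⊢ (q0, 100010, Z) ⊢ (q1, 100010, AZ) ⊢ (q0, 00010, Z) ⊢ (q1, 00010, AZ) ⊢ (q0, 0010, AAZ) ⊢ (q0, 010, BAAZ) ⊢ (q0, 10, BBAAZ)
No transition applies at (q0, 10, BBAAZ); input not fully consumed.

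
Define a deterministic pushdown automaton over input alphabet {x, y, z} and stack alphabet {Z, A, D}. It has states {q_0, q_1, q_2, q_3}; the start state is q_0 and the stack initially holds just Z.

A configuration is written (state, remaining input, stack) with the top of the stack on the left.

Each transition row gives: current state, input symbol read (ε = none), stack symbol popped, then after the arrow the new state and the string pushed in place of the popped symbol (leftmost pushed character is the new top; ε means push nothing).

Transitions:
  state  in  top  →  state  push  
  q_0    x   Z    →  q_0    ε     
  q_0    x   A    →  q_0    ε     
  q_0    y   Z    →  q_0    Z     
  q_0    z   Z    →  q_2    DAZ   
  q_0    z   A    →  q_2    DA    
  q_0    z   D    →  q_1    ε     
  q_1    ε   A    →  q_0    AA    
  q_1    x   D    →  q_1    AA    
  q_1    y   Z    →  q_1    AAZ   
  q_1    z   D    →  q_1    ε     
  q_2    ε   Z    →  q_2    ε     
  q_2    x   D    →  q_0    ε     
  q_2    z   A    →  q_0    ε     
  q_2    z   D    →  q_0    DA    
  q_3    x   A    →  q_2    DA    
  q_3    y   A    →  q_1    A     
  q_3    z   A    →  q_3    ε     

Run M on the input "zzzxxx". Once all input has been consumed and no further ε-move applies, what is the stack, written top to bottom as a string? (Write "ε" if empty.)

(q_0, zzzxxx, Z)
  read z, top Z: go to q_2, push DAZ → (q_2, zzxxx, DAZ)
  read z, top D: go to q_0, push DA → (q_0, zxxx, DAAZ)
  read z, top D: go to q_1, push ε → (q_1, xxx, AAZ)
  ε-move, top A: go to q_0, push AA → (q_0, xxx, AAAZ)
  read x, top A: go to q_0, push ε → (q_0, xx, AAZ)
  read x, top A: go to q_0, push ε → (q_0, x, AZ)
  read x, top A: go to q_0, push ε → (q_0, ε, Z)
All input consumed in state q_0 with stack Z.

Z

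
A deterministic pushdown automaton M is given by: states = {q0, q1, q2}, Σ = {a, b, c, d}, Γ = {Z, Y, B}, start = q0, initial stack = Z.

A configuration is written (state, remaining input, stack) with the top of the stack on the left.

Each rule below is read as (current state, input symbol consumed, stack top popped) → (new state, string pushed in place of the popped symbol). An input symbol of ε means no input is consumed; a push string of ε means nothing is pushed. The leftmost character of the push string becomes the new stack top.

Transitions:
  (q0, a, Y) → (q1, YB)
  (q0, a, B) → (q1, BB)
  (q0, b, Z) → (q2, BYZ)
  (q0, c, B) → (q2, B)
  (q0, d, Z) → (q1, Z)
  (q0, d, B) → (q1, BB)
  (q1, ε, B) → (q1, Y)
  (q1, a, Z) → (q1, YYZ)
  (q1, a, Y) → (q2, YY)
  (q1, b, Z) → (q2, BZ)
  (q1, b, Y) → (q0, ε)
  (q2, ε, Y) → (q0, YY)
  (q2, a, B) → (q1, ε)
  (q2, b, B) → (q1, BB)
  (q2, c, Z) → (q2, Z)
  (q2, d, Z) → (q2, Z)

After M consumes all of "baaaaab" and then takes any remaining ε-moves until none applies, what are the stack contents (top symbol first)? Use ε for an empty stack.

(q0, baaaaab, Z) ⊢ (q2, aaaaab, BYZ) ⊢ (q1, aaaab, YZ) ⊢ (q2, aaab, YYZ) ⊢ (q0, aaab, YYYZ) ⊢ (q1, aab, YBYYZ) ⊢ (q2, ab, YYBYYZ) ⊢ (q0, ab, YYYBYYZ) ⊢ (q1, b, YBYYBYYZ) ⊢ (q0, ε, BYYBYYZ)
All input consumed in state q0 with stack BYYBYYZ.

BYYBYYZ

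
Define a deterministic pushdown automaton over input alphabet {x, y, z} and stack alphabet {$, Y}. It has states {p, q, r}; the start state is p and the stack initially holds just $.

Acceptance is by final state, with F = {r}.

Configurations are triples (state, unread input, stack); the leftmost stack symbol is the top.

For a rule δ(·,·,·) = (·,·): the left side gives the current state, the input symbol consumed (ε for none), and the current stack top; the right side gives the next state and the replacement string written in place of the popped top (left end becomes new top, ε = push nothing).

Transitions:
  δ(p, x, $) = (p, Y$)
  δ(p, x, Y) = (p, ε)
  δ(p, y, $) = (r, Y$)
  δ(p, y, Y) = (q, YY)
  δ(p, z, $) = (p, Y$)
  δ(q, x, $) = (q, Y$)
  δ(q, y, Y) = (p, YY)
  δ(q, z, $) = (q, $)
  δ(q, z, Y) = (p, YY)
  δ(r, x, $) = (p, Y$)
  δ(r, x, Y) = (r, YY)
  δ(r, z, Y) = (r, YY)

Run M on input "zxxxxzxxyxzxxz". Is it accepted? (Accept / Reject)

(p, zxxxxzxxyxzxxz, $)
  read z, top $: go to p, push Y$ → (p, xxxxzxxyxzxxz, Y$)
  read x, top Y: go to p, push ε → (p, xxxzxxyxzxxz, $)
  read x, top $: go to p, push Y$ → (p, xxzxxyxzxxz, Y$)
  read x, top Y: go to p, push ε → (p, xzxxyxzxxz, $)
  read x, top $: go to p, push Y$ → (p, zxxyxzxxz, Y$)
No transition applies at (p, zxxyxzxxz, Y$); input not fully consumed.

Reject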